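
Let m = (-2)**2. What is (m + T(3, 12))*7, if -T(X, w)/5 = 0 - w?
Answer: 448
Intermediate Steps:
T(X, w) = 5*w (T(X, w) = -5*(0 - w) = -(-5)*w = 5*w)
m = 4
(m + T(3, 12))*7 = (4 + 5*12)*7 = (4 + 60)*7 = 64*7 = 448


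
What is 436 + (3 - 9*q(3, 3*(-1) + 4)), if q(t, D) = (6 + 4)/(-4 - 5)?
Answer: 449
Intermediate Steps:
q(t, D) = -10/9 (q(t, D) = 10/(-9) = 10*(-⅑) = -10/9)
436 + (3 - 9*q(3, 3*(-1) + 4)) = 436 + (3 - 9*(-10/9)) = 436 + (3 + 10) = 436 + 13 = 449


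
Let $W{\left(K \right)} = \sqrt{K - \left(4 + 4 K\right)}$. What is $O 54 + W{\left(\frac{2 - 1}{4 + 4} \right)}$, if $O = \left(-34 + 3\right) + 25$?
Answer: $-324 + \frac{i \sqrt{70}}{4} \approx -324.0 + 2.0917 i$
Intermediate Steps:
$W{\left(K \right)} = \sqrt{-4 - 3 K}$ ($W{\left(K \right)} = \sqrt{K - \left(4 + 4 K\right)} = \sqrt{-4 - 3 K}$)
$O = -6$ ($O = -31 + 25 = -6$)
$O 54 + W{\left(\frac{2 - 1}{4 + 4} \right)} = \left(-6\right) 54 + \sqrt{-4 - 3 \frac{2 - 1}{4 + 4}} = -324 + \sqrt{-4 - 3 \cdot 1 \cdot \frac{1}{8}} = -324 + \sqrt{-4 - \frac{3}{8}} = -324 + \sqrt{- \frac{35}{8}} = -324 + \frac{i \sqrt{70}}{4}$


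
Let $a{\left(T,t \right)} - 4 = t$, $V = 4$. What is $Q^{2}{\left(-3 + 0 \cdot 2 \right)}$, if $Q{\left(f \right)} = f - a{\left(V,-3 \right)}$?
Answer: $16$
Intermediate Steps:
$a{\left(T,t \right)} = 4 + t$
$Q{\left(f \right)} = -1 + f$ ($Q{\left(f \right)} = f - \left(4 - 3\right) = f - 1 = -1 + f$)
$Q^{2}{\left(-3 + 0 \cdot 2 \right)} = \left(-1 + \left(-3 + 0 \cdot 2\right)\right)^{2} = \left(-1 + \left(-3 + 0\right)\right)^{2} = \left(-1 - 3\right)^{2} = \left(-4\right)^{2} = 16$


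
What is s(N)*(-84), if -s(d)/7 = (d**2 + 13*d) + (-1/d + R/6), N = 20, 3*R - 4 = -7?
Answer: 1939763/5 ≈ 3.8795e+5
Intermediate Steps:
R = -1 (R = 4/3 + (1/3)*(-7) = 4/3 - 7/3 = -1)
s(d) = 7/6 - 91*d - 7*d**2 + 7/d (s(d) = -7*((d**2 + 13*d) + (-1/d - 1/6)) = -7*((d**2 + 13*d) + (-1/6 - 1/d)) = -7*(-1/6 + d**2 - 1/d + 13*d) = 7/6 - 91*d - 7*d**2 + 7/d)
s(N)*(-84) = (7/6 - 91*20 - 7*20**2 + 7/20)*(-84) = (7/6 - 1820 - 7*400 + 7*(1/20))*(-84) = (7/6 - 1820 - 2800 + 7/20)*(-84) = -277109/60*(-84) = 1939763/5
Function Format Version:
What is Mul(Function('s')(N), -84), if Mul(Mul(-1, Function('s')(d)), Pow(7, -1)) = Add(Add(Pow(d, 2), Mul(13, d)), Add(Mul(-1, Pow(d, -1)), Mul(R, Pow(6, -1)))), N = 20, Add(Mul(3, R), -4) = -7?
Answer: Rational(1939763, 5) ≈ 3.8795e+5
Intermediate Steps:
R = -1 (R = Add(Rational(4, 3), Mul(Rational(1, 3), -7)) = Add(Rational(4, 3), Rational(-7, 3)) = -1)
Function('s')(d) = Add(Rational(7, 6), Mul(-91, d), Mul(-7, Pow(d, 2)), Mul(7, Pow(d, -1))) (Function('s')(d) = Mul(-7, Add(Add(Pow(d, 2), Mul(13, d)), Add(Mul(-1, Pow(d, -1)), Mul(-1, Pow(6, -1))))) = Mul(-7, Add(Add(Pow(d, 2), Mul(13, d)), Add(Mul(-1, Pow(d, -1)), Mul(-1, Rational(1, 6))))) = Mul(-7, Add(Add(Pow(d, 2), Mul(13, d)), Add(Mul(-1, Pow(d, -1)), Rational(-1, 6)))) = Mul(-7, Add(Add(Pow(d, 2), Mul(13, d)), Add(Rational(-1, 6), Mul(-1, Pow(d, -1))))) = Mul(-7, Add(Rational(-1, 6), Pow(d, 2), Mul(-1, Pow(d, -1)), Mul(13, d))) = Add(Rational(7, 6), Mul(-91, d), Mul(-7, Pow(d, 2)), Mul(7, Pow(d, -1))))
Mul(Function('s')(N), -84) = Mul(Add(Rational(7, 6), Mul(-91, 20), Mul(-7, Pow(20, 2)), Mul(7, Pow(20, -1))), -84) = Mul(Add(Rational(7, 6), -1820, Mul(-7, 400), Mul(7, Rational(1, 20))), -84) = Mul(Add(Rational(7, 6), -1820, -2800, Rational(7, 20)), -84) = Mul(Rational(-277109, 60), -84) = Rational(1939763, 5)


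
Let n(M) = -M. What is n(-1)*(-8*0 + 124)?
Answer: 124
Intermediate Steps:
n(-1)*(-8*0 + 124) = (-1*(-1))*(-8*0 + 124) = 1*(0 + 124) = 1*124 = 124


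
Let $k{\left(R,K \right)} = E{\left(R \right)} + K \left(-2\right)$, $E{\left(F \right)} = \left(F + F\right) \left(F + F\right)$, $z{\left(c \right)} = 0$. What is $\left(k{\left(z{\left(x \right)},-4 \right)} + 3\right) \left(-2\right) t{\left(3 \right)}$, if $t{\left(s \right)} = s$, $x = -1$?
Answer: $-66$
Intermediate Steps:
$E{\left(F \right)} = 4 F^{2}$ ($E{\left(F \right)} = 2 F 2 F = 4 F^{2}$)
$k{\left(R,K \right)} = - 2 K + 4 R^{2}$ ($k{\left(R,K \right)} = 4 R^{2} + K \left(-2\right) = 4 R^{2} - 2 K = - 2 K + 4 R^{2}$)
$\left(k{\left(z{\left(x \right)},-4 \right)} + 3\right) \left(-2\right) t{\left(3 \right)} = \left(\left(\left(-2\right) \left(-4\right) + 4 \cdot 0^{2}\right) + 3\right) \left(-2\right) 3 = \left(\left(8 + 4 \cdot 0\right) + 3\right) \left(-2\right) 3 = \left(\left(8 + 0\right) + 3\right) \left(-2\right) 3 = \left(8 + 3\right) \left(-2\right) 3 = 11 \left(-2\right) 3 = \left(-22\right) 3 = -66$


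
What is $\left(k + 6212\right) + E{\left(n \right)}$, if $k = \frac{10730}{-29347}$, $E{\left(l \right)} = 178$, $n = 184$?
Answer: $\frac{187516600}{29347} \approx 6389.6$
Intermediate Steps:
$k = - \frac{10730}{29347}$ ($k = 10730 \left(- \frac{1}{29347}\right) = - \frac{10730}{29347} \approx -0.36562$)
$\left(k + 6212\right) + E{\left(n \right)} = \left(- \frac{10730}{29347} + 6212\right) + 178 = \frac{182292834}{29347} + 178 = \frac{187516600}{29347}$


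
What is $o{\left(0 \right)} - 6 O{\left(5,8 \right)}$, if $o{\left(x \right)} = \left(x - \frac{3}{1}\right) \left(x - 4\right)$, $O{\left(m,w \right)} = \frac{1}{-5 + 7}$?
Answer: $9$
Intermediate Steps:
$O{\left(m,w \right)} = \frac{1}{2}$
$o{\left(x \right)} = \left(-4 + x\right) \left(-3 + x\right)$ ($o{\left(x \right)} = \left(x - 3\right) \left(-4 + x\right) = \left(-3 + x\right) \left(-4 + x\right) = \left(-4 + x\right) \left(-3 + x\right)$)
$o{\left(0 \right)} - 6 O{\left(5,8 \right)} = \left(12 + 0^{2} - 0\right) - 3 = \left(12 + 0 + 0\right) - 3 = 12 - 3 = 9$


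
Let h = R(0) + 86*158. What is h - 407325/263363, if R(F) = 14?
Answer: 3581856201/263363 ≈ 13600.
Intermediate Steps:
h = 13602 (h = 14 + 86*158 = 14 + 13588 = 13602)
h - 407325/263363 = 13602 - 407325/263363 = 3581856201/263363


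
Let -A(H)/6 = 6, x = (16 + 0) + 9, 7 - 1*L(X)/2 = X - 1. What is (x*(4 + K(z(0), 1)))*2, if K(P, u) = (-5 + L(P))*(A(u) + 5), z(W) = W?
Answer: -16850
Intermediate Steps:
L(X) = 16 - 2*X (L(X) = 14 - 2*(X - 1) = 14 - 2*(-1 + X) = 14 + (2 - 2*X) = 16 - 2*X)
x = 25 (x = 16 + 9 = 25)
A(H) = -36 (A(H) = -6*6 = -36)
K(P, u) = -341 + 62*P (K(P, u) = (-5 + (16 - 2*P))*(-36 + 5) = (11 - 2*P)*(-31) = -341 + 62*P)
(x*(4 + K(z(0), 1)))*2 = (25*(4 + (-341 + 62*0)))*2 = (25*(4 + (-341 + 0)))*2 = (25*(4 - 341))*2 = (25*(-337))*2 = -8425*2 = -16850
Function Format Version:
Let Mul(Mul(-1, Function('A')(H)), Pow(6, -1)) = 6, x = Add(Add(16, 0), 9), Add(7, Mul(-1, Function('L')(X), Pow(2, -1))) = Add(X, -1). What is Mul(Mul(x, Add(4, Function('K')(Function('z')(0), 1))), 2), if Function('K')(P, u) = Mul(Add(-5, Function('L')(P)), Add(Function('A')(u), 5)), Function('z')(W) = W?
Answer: -16850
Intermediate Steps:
Function('L')(X) = Add(16, Mul(-2, X)) (Function('L')(X) = Add(14, Mul(-2, Add(X, -1))) = Add(14, Mul(-2, Add(-1, X))) = Add(14, Add(2, Mul(-2, X))) = Add(16, Mul(-2, X)))
x = 25 (x = Add(16, 9) = 25)
Function('A')(H) = -36 (Function('A')(H) = Mul(-6, 6) = -36)
Function('K')(P, u) = Add(-341, Mul(62, P)) (Function('K')(P, u) = Mul(Add(-5, Add(16, Mul(-2, P))), Add(-36, 5)) = Mul(Add(11, Mul(-2, P)), -31) = Add(-341, Mul(62, P)))
Mul(Mul(x, Add(4, Function('K')(Function('z')(0), 1))), 2) = Mul(Mul(25, Add(4, Add(-341, Mul(62, 0)))), 2) = Mul(Mul(25, Add(4, Add(-341, 0))), 2) = Mul(Mul(25, Add(4, -341)), 2) = Mul(Mul(25, -337), 2) = Mul(-8425, 2) = -16850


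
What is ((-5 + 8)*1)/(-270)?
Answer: -1/90 ≈ -0.011111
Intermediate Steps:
((-5 + 8)*1)/(-270) = (3*1)*(-1/270) = 3*(-1/270) = -1/90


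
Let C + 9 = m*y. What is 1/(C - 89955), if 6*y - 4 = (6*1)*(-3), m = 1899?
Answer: -1/94395 ≈ -1.0594e-5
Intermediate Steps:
y = -7/3 (y = ⅔ + ((6*1)*(-3))/6 = ⅔ + (6*(-3))/6 = ⅔ + (⅙)*(-18) = ⅔ - 3 = -7/3 ≈ -2.3333)
C = -4440 (C = -9 + 1899*(-7/3) = -9 - 4431 = -4440)
1/(C - 89955) = 1/(-4440 - 89955) = 1/(-94395) = -1/94395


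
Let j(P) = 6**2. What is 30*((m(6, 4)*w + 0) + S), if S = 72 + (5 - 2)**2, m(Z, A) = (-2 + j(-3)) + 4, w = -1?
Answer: 1290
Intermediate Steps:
j(P) = 36
m(Z, A) = 38 (m(Z, A) = (-2 + 36) + 4 = 34 + 4 = 38)
S = 81 (S = 72 + 3**2 = 72 + 9 = 81)
30*((m(6, 4)*w + 0) + S) = 30*((38*(-1) + 0) + 81) = 30*((-38 + 0) + 81) = 30*(-38 + 81) = 30*43 = 1290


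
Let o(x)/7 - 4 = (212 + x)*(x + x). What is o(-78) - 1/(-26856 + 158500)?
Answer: -19259517201/131644 ≈ -1.4630e+5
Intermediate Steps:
o(x) = 28 + 14*x*(212 + x) (o(x) = 28 + 7*((212 + x)*(x + x)) = 28 + 7*((212 + x)*(2*x)) = 28 + 7*(2*x*(212 + x)) = 28 + 14*x*(212 + x))
o(-78) - 1/(-26856 + 158500) = (28 + 14*(-78)² + 2968*(-78)) - 1/(-26856 + 158500) = (28 + 14*6084 - 231504) - 1/131644 = (28 + 85176 - 231504) - 1*1/131644 = -146300 - 1/131644 = -19259517201/131644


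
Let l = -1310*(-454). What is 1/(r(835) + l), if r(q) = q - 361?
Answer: 1/595214 ≈ 1.6801e-6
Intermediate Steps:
r(q) = -361 + q
l = 594740
1/(r(835) + l) = 1/((-361 + 835) + 594740) = 1/(474 + 594740) = 1/595214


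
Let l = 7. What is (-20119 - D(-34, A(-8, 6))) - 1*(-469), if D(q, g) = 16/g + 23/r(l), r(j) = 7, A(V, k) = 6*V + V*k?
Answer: -825431/42 ≈ -19653.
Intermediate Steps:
D(q, g) = 23/7 + 16/g (D(q, g) = 16/g + 23/7 = 23/7 + 16/g)
(-20119 - D(-34, A(-8, 6))) - 1*(-469) = (-20119 - (23/7 + 16/((-8*(6 + 6))))) - 1*(-469) = (-20119 - (23/7 + 16/((-8*12)))) + 469 = (-20119 - (23/7 + 16/(-96))) + 469 = (-20119 - (23/7 + 16*(-1/96))) + 469 = (-20119 - (23/7 - ⅙)) + 469 = (-20119 - 1*131/42) + 469 = (-20119 - 131/42) + 469 = -845129/42 + 469 = -825431/42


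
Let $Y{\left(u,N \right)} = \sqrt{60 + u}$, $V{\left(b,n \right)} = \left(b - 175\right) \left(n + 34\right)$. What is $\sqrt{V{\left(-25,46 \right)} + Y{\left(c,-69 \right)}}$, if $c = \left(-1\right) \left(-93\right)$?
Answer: $\sqrt{-16000 + 3 \sqrt{17}} \approx 126.44 i$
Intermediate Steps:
$c = 93$
$V{\left(b,n \right)} = \left(-175 + b\right) \left(34 + n\right)$
$\sqrt{V{\left(-25,46 \right)} + Y{\left(c,-69 \right)}} = \sqrt{\left(-5950 - 8050 + 34 \left(-25\right) - 1150\right) + \sqrt{60 + 93}} = \sqrt{\left(-5950 - 8050 - 850 - 1150\right) + \sqrt{153}} = \sqrt{-16000 + 3 \sqrt{17}}$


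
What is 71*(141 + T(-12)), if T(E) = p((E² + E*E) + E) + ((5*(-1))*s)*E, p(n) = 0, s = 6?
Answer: 35571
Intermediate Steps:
T(E) = -30*E (T(E) = 0 + ((5*(-1))*6)*E = 0 + (-5*6)*E = 0 - 30*E = -30*E)
71*(141 + T(-12)) = 71*(141 - 30*(-12)) = 71*(141 + 360) = 71*501 = 35571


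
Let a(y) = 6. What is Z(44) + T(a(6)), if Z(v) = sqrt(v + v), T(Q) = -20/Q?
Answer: -10/3 + 2*sqrt(22) ≈ 6.0475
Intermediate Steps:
Z(v) = sqrt(2)*sqrt(v) (Z(v) = sqrt(2*v) = sqrt(2)*sqrt(v))
Z(44) + T(a(6)) = sqrt(2)*sqrt(44) - 20/6 = sqrt(2)*(2*sqrt(11)) - 20*1/6 = 2*sqrt(22) - 10/3 = -10/3 + 2*sqrt(22)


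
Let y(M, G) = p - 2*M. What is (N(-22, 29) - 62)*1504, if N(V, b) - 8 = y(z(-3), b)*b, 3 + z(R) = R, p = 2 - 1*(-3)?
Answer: 660256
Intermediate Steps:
p = 5 (p = 2 + 3 = 5)
z(R) = -3 + R
y(M, G) = 5 - 2*M
N(V, b) = 8 + 17*b (N(V, b) = 8 + (5 - 2*(-3 - 3))*b = 8 + (5 - 2*(-6))*b = 8 + (5 + 12)*b = 8 + 17*b)
(N(-22, 29) - 62)*1504 = ((8 + 17*29) - 62)*1504 = ((8 + 493) - 62)*1504 = (501 - 62)*1504 = 439*1504 = 660256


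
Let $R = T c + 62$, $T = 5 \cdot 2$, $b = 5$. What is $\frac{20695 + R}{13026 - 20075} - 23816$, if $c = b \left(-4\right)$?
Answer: $- \frac{167899541}{7049} \approx -23819.0$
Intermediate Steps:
$T = 10$
$c = -20$ ($c = 5 \left(-4\right) = -20$)
$R = -138$ ($R = 10 \left(-20\right) + 62 = -200 + 62 = -138$)
$\frac{20695 + R}{13026 - 20075} - 23816 = \frac{20695 - 138}{13026 - 20075} - 23816 = \frac{20557}{-7049} - 23816 = 20557 \left(- \frac{1}{7049}\right) - 23816 = - \frac{20557}{7049} - 23816 = - \frac{167899541}{7049}$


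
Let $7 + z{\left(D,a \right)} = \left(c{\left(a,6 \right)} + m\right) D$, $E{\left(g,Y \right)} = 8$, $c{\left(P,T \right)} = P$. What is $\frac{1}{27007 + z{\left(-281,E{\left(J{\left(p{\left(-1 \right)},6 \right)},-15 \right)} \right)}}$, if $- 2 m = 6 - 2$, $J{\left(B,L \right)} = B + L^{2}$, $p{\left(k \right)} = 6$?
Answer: $\frac{1}{25314} \approx 3.9504 \cdot 10^{-5}$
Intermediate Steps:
$m = -2$ ($m = - \frac{6 - 2}{2} = \left(- \frac{1}{2}\right) 4 = -2$)
$z{\left(D,a \right)} = -7 + D \left(-2 + a\right)$ ($z{\left(D,a \right)} = -7 + \left(a - 2\right) D = -7 + \left(-2 + a\right) D = -7 + D \left(-2 + a\right)$)
$\frac{1}{27007 + z{\left(-281,E{\left(J{\left(p{\left(-1 \right)},6 \right)},-15 \right)} \right)}} = \frac{1}{27007 - 1693} = \frac{1}{25314}$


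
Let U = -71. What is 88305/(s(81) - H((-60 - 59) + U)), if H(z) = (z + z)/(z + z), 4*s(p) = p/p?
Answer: -117740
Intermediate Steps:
s(p) = 1/4 (s(p) = (p/p)/4 = (1/4)*1 = 1/4)
H(z) = 1 (H(z) = (2*z)/((2*z)) = (2*z)*(1/(2*z)) = 1)
88305/(s(81) - H((-60 - 59) + U)) = 88305/(1/4 - 1*1) = 88305/(1/4 - 1) = 88305/(-3/4) = 88305*(-4/3) = -117740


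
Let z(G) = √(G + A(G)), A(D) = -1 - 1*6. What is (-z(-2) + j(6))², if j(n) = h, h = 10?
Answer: 91 - 60*I ≈ 91.0 - 60.0*I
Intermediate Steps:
A(D) = -7 (A(D) = -1 - 6 = -7)
z(G) = √(-7 + G) (z(G) = √(G - 7) = √(-7 + G))
j(n) = 10
(-z(-2) + j(6))² = (-√(-7 - 2) + 10)² = (-√(-9) + 10)² = (-3*I + 10)² = (10 - 3*I)²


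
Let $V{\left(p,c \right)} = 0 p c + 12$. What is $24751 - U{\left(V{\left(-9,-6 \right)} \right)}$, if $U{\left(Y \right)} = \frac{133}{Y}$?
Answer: $\frac{296879}{12} \approx 24740.0$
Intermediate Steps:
$V{\left(p,c \right)} = 12$ ($V{\left(p,c \right)} = 0 c + 12 = 0 + 12 = 12$)
$24751 - U{\left(V{\left(-9,-6 \right)} \right)} = 24751 - \frac{133}{12} = \frac{296879}{12}$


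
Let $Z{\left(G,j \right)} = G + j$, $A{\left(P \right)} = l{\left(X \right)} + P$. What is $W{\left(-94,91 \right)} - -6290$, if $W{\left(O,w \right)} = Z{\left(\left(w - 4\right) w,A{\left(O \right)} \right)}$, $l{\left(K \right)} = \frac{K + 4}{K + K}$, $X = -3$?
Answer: $\frac{84677}{6} \approx 14113.0$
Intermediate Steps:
$l{\left(K \right)} = \frac{4 + K}{2 K}$
$A{\left(P \right)} = - \frac{1}{6} + P$ ($A{\left(P \right)} = \frac{4 - 3}{2 \left(-3\right)} + P = \frac{1}{2} \left(- \frac{1}{3}\right) 1 + P = - \frac{1}{6} + P$)
$W{\left(O,w \right)} = - \frac{1}{6} + O + w \left(-4 + w\right)$ ($W{\left(O,w \right)} = \left(w - 4\right) w + \left(- \frac{1}{6} + O\right) = \left(-4 + w\right) w + \left(- \frac{1}{6} + O\right) = w \left(-4 + w\right) + \left(- \frac{1}{6} + O\right) = - \frac{1}{6} + O + w \left(-4 + w\right)$)
$W{\left(-94,91 \right)} - -6290 = \left(- \frac{1}{6} - 94 + 91 \left(-4 + 91\right)\right) - -6290 = \left(- \frac{1}{6} - 94 + 91 \cdot 87\right) + 6290 = \left(- \frac{1}{6} - 94 + 7917\right) + 6290 = \frac{46937}{6} + 6290 = \frac{84677}{6}$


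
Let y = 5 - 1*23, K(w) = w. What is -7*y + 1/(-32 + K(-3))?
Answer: 4409/35 ≈ 125.97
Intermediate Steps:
y = -18 (y = 5 - 23 = -18)
-7*y + 1/(-32 + K(-3)) = -7*(-18) + 1/(-32 - 3) = 126 + 1/(-35) = 126 - 1/35 = 4409/35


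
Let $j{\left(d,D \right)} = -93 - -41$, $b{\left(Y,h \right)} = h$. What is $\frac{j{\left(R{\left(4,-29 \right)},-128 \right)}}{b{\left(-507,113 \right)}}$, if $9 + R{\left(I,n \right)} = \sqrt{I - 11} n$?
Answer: $- \frac{52}{113} \approx -0.46018$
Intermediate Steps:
$R{\left(I,n \right)} = -9 + n \sqrt{-11 + I}$ ($R{\left(I,n \right)} = -9 + \sqrt{I - 11} n = -9 + \sqrt{-11 + I} n = -9 + n \sqrt{-11 + I}$)
$j{\left(d,D \right)} = -52$ ($j{\left(d,D \right)} = -93 + 41 = -52$)
$\frac{j{\left(R{\left(4,-29 \right)},-128 \right)}}{b{\left(-507,113 \right)}} = - \frac{52}{113}$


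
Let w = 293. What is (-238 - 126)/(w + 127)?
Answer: -13/15 ≈ -0.86667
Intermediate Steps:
(-238 - 126)/(w + 127) = (-238 - 126)/(293 + 127) = -364/420 = -364*1/420 = -13/15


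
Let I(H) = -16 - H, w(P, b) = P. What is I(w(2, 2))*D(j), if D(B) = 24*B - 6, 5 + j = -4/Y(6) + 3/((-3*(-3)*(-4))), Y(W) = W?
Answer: 2592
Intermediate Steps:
j = -23/4 (j = -5 + (-4/6 + 3/((-3*(-3)*(-4)))) = -5 + (-4*1/6 + 3/((9*(-4)))) = -5 + (-2/3 + 3/(-36)) = -5 + (-2/3 + 3*(-1/36)) = -5 + (-2/3 - 1/12) = -5 - 3/4 = -23/4 ≈ -5.7500)
D(B) = -6 + 24*B
I(w(2, 2))*D(j) = (-16 - 1*2)*(-6 + 24*(-23/4)) = (-16 - 2)*(-6 - 138) = -18*(-144) = 2592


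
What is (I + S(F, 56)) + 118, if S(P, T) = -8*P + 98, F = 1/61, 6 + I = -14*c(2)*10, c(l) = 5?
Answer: -29898/61 ≈ -490.13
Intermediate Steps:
I = -706 (I = -6 - 14*5*10 = -6 - 70*10 = -6 - 700 = -706)
F = 1/61 ≈ 0.016393
S(P, T) = 98 - 8*P
(I + S(F, 56)) + 118 = (-706 + (98 - 8*1/61)) + 118 = (-706 + (98 - 8/61)) + 118 = (-706 + 5970/61) + 118 = -37096/61 + 118 = -29898/61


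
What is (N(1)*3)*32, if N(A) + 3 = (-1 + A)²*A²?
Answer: -288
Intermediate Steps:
N(A) = -3 + A²*(-1 + A)² (N(A) = -3 + (-1 + A)²*A² = -3 + A²*(-1 + A)²)
(N(1)*3)*32 = ((-3 + 1²*(-1 + 1)²)*3)*32 = ((-3 + 1*0²)*3)*32 = ((-3 + 1*0)*3)*32 = ((-3 + 0)*3)*32 = -3*3*32 = -9*32 = -288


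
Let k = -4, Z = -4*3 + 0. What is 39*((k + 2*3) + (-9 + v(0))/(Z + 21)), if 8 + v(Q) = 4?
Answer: 65/3 ≈ 21.667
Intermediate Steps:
Z = -12 (Z = -12 + 0 = -12)
v(Q) = -4 (v(Q) = -8 + 4 = -4)
39*((k + 2*3) + (-9 + v(0))/(Z + 21)) = 39*((-4 + 2*3) + (-9 - 4)/(-12 + 21)) = 39*((-4 + 6) - 13/9) = 39*(2 - 13*1/9) = 39*(2 - 13/9) = 39*(5/9) = 65/3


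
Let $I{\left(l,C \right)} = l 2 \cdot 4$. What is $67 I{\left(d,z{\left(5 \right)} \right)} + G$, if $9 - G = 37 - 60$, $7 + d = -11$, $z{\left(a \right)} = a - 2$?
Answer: $-9616$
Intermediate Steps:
$z{\left(a \right)} = -2 + a$ ($z{\left(a \right)} = a - 2 = -2 + a$)
$d = -18$ ($d = -7 - 11 = -18$)
$G = 32$ ($G = 9 - \left(37 - 60\right) = 9 - -23 = 9 + 23 = 32$)
$I{\left(l,C \right)} = 8 l$ ($I{\left(l,C \right)} = 2 l 4 = 8 l$)
$67 I{\left(d,z{\left(5 \right)} \right)} + G = 67 \cdot 8 \left(-18\right) + 32 = 67 \left(-144\right) + 32 = -9648 + 32 = -9616$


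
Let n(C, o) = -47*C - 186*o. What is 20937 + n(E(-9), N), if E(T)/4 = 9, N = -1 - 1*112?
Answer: 40263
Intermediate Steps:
N = -113 (N = -1 - 112 = -113)
E(T) = 36 (E(T) = 4*9 = 36)
n(C, o) = -186*o - 47*C
20937 + n(E(-9), N) = 20937 + (-186*(-113) - 47*36) = 20937 + (21018 - 1692) = 20937 + 19326 = 40263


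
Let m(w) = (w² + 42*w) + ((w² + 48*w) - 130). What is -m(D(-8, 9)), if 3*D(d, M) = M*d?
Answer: 1138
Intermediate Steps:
D(d, M) = M*d/3 (D(d, M) = (M*d)/3 = M*d/3)
m(w) = -130 + 2*w² + 90*w (m(w) = (w² + 42*w) + (-130 + w² + 48*w) = -130 + 2*w² + 90*w)
-m(D(-8, 9)) = -(-130 + 2*((⅓)*9*(-8))² + 90*((⅓)*9*(-8))) = -(-130 + 2*(-24)² + 90*(-24)) = -(-130 + 2*576 - 2160) = -(-130 + 1152 - 2160) = -1*(-1138) = 1138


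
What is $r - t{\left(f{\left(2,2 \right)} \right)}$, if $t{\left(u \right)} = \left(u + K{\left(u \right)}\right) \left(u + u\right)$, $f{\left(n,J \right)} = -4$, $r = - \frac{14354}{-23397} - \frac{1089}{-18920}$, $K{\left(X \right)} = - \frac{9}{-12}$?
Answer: $- \frac{1019308657}{40242840} \approx -25.329$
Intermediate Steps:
$K{\left(X \right)} = \frac{3}{4}$ ($K{\left(X \right)} = \left(-9\right) \left(- \frac{1}{12}\right) = \frac{3}{4}$)
$r = \frac{27005183}{40242840}$ ($r = \left(-14354\right) \left(- \frac{1}{23397}\right) - - \frac{99}{1720} = \frac{14354}{23397} + \frac{99}{1720} = \frac{27005183}{40242840} \approx 0.67106$)
$t{\left(u \right)} = 2 u \left(\frac{3}{4} + u\right)$ ($t{\left(u \right)} = \left(u + \frac{3}{4}\right) \left(u + u\right) = \left(\frac{3}{4} + u\right) 2 u = 2 u \left(\frac{3}{4} + u\right)$)
$r - t{\left(f{\left(2,2 \right)} \right)} = \frac{27005183}{40242840} - \frac{1}{2} \left(-4\right) \left(3 + 4 \left(-4\right)\right) = \frac{27005183}{40242840} - \frac{1}{2} \left(-4\right) \left(3 - 16\right) = \frac{27005183}{40242840} - \frac{1}{2} \left(-4\right) \left(-13\right) = \frac{27005183}{40242840} - 26 = - \frac{1019308657}{40242840}$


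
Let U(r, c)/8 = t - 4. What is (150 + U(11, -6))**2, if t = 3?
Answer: 20164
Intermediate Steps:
U(r, c) = -8 (U(r, c) = 8*(3 - 4) = 8*(-1) = -8)
(150 + U(11, -6))**2 = (150 - 8)**2 = 142**2 = 20164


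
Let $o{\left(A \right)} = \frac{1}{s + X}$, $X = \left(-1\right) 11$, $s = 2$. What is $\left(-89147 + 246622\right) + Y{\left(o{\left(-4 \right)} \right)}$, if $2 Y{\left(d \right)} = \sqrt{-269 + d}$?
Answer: $157475 + \frac{i \sqrt{2422}}{6} \approx 1.5748 \cdot 10^{5} + 8.2023 i$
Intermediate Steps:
$X = -11$
$o{\left(A \right)} = - \frac{1}{9}$ ($o{\left(A \right)} = \frac{1}{2 - 11} = \frac{1}{-9} = - \frac{1}{9}$)
$Y{\left(d \right)} = \frac{\sqrt{-269 + d}}{2}$
$\left(-89147 + 246622\right) + Y{\left(o{\left(-4 \right)} \right)} = \left(-89147 + 246622\right) + \frac{\sqrt{-269 - \frac{1}{9}}}{2} = 157475 + \frac{\sqrt{- \frac{2422}{9}}}{2} = 157475 + \frac{\frac{1}{3} i \sqrt{2422}}{2} = 157475 + \frac{i \sqrt{2422}}{6}$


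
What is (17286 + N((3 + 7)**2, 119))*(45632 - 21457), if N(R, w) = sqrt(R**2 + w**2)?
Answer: 417889050 + 24175*sqrt(24161) ≈ 4.2165e+8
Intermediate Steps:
(17286 + N((3 + 7)**2, 119))*(45632 - 21457) = (17286 + sqrt(((3 + 7)**2)**2 + 119**2))*(45632 - 21457) = (17286 + sqrt((10**2)**2 + 14161))*24175 = (17286 + sqrt(100**2 + 14161))*24175 = (17286 + sqrt(10000 + 14161))*24175 = (17286 + sqrt(24161))*24175 = 417889050 + 24175*sqrt(24161)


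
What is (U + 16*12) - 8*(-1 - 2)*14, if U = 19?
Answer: 547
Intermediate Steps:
(U + 16*12) - 8*(-1 - 2)*14 = (19 + 16*12) - 8*(-1 - 2)*14 = (19 + 192) - 8*(-3)*14 = 211 + 24*14 = 211 + 336 = 547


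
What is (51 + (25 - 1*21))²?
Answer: 3025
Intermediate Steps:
(51 + (25 - 1*21))² = (51 + (25 - 21))² = (51 + 4)² = 55² = 3025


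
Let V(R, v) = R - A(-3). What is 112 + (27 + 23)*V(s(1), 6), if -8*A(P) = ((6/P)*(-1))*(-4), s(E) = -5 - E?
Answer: -238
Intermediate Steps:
A(P) = -3/P (A(P) = -(6/P)*(-1)*(-4)/8 = -(-6/P)*(-4)/8 = -3/P)
V(R, v) = -1 + R (V(R, v) = R - (-3)/(-3) = R - (-3)*(-1)/3 = R - 1*1 = R - 1 = -1 + R)
112 + (27 + 23)*V(s(1), 6) = 112 + (27 + 23)*(-1 + (-5 - 1*1)) = 112 + 50*(-1 + (-5 - 1)) = 112 + 50*(-1 - 6) = 112 + 50*(-7) = 112 - 350 = -238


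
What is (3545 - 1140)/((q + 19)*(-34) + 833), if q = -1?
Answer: 185/17 ≈ 10.882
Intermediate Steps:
(3545 - 1140)/((q + 19)*(-34) + 833) = (3545 - 1140)/((-1 + 19)*(-34) + 833) = 2405/(18*(-34) + 833) = 2405/(-612 + 833) = 2405/221 = 2405*(1/221) = 185/17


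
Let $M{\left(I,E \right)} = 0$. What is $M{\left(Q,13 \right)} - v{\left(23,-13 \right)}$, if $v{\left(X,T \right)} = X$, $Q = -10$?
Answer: $-23$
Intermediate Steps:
$M{\left(Q,13 \right)} - v{\left(23,-13 \right)} = 0 - 23 = -23$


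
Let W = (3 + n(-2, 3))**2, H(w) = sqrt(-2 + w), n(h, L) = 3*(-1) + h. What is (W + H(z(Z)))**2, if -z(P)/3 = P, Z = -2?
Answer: 36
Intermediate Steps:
z(P) = -3*P
n(h, L) = -3 + h
W = 4 (W = (3 + (-3 - 2))**2 = (3 - 5)**2 = (-2)**2 = 4)
(W + H(z(Z)))**2 = (4 + sqrt(-2 - 3*(-2)))**2 = (4 + sqrt(-2 + 6))**2 = (4 + sqrt(4))**2 = (4 + 2)**2 = 6**2 = 36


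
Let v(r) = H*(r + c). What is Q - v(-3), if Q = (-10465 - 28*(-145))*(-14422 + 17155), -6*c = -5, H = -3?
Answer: -35009743/2 ≈ -1.7505e+7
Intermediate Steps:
c = ⅚ (c = -⅙*(-5) = ⅚ ≈ 0.83333)
Q = -17504865 (Q = (-10465 + 4060)*2733 = -6405*2733 = -17504865)
v(r) = -5/2 - 3*r (v(r) = -3*(r + ⅚) = -3*(⅚ + r) = -5/2 - 3*r)
Q - v(-3) = -17504865 - (-5/2 - 3*(-3)) = -17504865 - (-5/2 + 9) = -17504865 - 1*13/2 = -17504865 - 13/2 = -35009743/2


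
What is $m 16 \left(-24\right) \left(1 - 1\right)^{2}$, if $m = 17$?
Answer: $0$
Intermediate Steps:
$m 16 \left(-24\right) \left(1 - 1\right)^{2} = 17 \cdot 16 \left(-24\right) \left(1 - 1\right)^{2} = 272 \left(-24\right) 0^{2} = \left(-6528\right) 0 = 0$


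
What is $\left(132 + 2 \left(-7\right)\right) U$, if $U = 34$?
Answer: $4012$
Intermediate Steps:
$\left(132 + 2 \left(-7\right)\right) U = \left(132 + 2 \left(-7\right)\right) 34 = \left(132 - 14\right) 34 = 118 \cdot 34 = 4012$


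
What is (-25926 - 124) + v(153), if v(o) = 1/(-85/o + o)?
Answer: -35740591/1372 ≈ -26050.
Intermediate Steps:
v(o) = 1/(o - 85/o)
(-25926 - 124) + v(153) = (-25926 - 124) + 153/(-85 + 153²) = -26050 + 153/(-85 + 23409) = -26050 + 153/23324 = -26050 + 153*(1/23324) = -26050 + 9/1372 = -35740591/1372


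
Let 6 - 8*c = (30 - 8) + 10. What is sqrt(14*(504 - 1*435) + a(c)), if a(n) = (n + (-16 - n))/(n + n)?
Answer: sqrt(163670)/13 ≈ 31.120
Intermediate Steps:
c = -13/4 (c = 3/4 - ((30 - 8) + 10)/8 = 3/4 - (22 + 10)/8 = 3/4 - 1/8*32 = 3/4 - 4 = -13/4 ≈ -3.2500)
a(n) = -8/n (a(n) = -16*1/(2*n) = -8/n)
sqrt(14*(504 - 1*435) + a(c)) = sqrt(14*(504 - 1*435) - 8/(-13/4)) = sqrt(14*(504 - 435) - 8*(-4/13)) = sqrt(14*69 + 32/13) = sqrt(966 + 32/13) = sqrt(12590/13) = sqrt(163670)/13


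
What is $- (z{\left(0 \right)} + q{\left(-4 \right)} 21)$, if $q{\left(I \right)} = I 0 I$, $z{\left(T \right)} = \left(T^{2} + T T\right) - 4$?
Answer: $4$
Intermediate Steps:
$z{\left(T \right)} = -4 + 2 T^{2}$ ($z{\left(T \right)} = \left(T^{2} + T^{2}\right) - 4 = 2 T^{2} - 4 = -4 + 2 T^{2}$)
$q{\left(I \right)} = 0$ ($q{\left(I \right)} = 0 I = 0$)
$- (z{\left(0 \right)} + q{\left(-4 \right)} 21) = - (\left(-4 + 2 \cdot 0^{2}\right) + 0 \cdot 21) = - (\left(-4 + 2 \cdot 0\right) + 0) = - (\left(-4 + 0\right) + 0) = - (-4 + 0) = \left(-1\right) \left(-4\right) = 4$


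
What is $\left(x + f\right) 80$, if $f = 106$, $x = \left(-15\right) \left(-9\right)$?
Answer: $19280$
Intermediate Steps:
$x = 135$
$\left(x + f\right) 80 = \left(135 + 106\right) 80 = 241 \cdot 80 = 19280$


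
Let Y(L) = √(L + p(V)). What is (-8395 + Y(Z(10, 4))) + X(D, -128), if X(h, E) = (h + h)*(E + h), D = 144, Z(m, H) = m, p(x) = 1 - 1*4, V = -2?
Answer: -3787 + √7 ≈ -3784.4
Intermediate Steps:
p(x) = -3 (p(x) = 1 - 4 = -3)
X(h, E) = 2*h*(E + h) (X(h, E) = (2*h)*(E + h) = 2*h*(E + h))
Y(L) = √(-3 + L) (Y(L) = √(L - 3) = √(-3 + L))
(-8395 + Y(Z(10, 4))) + X(D, -128) = (-8395 + √(-3 + 10)) + 2*144*(-128 + 144) = (-8395 + √7) + 2*144*16 = (-8395 + √7) + 4608 = -3787 + √7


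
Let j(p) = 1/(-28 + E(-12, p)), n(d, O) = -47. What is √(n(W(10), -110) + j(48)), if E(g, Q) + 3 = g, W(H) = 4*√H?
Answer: I*√86946/43 ≈ 6.8574*I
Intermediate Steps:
E(g, Q) = -3 + g
j(p) = -1/43 (j(p) = 1/(-28 + (-3 - 12)) = 1/(-28 - 15) = 1/(-43) = -1/43)
√(n(W(10), -110) + j(48)) = √(-47 - 1/43) = √(-2022/43) = I*√86946/43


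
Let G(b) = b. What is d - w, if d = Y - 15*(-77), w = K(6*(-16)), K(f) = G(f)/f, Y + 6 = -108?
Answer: 1040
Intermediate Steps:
Y = -114 (Y = -6 - 108 = -114)
K(f) = 1 (K(f) = f/f = 1)
w = 1
d = 1041 (d = -114 - 15*(-77) = -114 + 1155 = 1041)
d - w = 1041 - 1*1 = 1041 - 1 = 1040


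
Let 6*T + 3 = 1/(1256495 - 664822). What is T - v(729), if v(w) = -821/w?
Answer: 270098846/431329617 ≈ 0.62620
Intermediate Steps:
T = -887509/1775019 (T = -1/2 + 1/(6*(1256495 - 664822)) = -1/2 + (1/6)/591673 = -1/2 + (1/6)*(1/591673) = -1/2 + 1/3550038 = -887509/1775019 ≈ -0.50000)
T - v(729) = -887509/1775019 - (-821)/729 = -887509/1775019 - 1*(-821/729) = -887509/1775019 + 821/729 = 270098846/431329617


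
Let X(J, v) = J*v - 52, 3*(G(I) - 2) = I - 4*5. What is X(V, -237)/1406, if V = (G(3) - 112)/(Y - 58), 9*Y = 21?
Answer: -90923/234802 ≈ -0.38723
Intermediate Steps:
Y = 7/3 (Y = (⅑)*21 = 7/3 ≈ 2.3333)
G(I) = -14/3 + I/3 (G(I) = 2 + (I - 4*5)/3 = 2 + (I - 20)/3 = 2 + (-20 + I)/3 = 2 + (-20/3 + I/3) = -14/3 + I/3)
V = 347/167 (V = ((-14/3 + (⅓)*3) - 112)/(7/3 - 58) = ((-14/3 + 1) - 112)/(-167/3) = (-11/3 - 112)*(-3/167) = -347/3*(-3/167) = 347/167 ≈ 2.0778)
X(J, v) = -52 + J*v
X(V, -237)/1406 = (-52 + (347/167)*(-237))/1406 = (-52 - 82239/167)*(1/1406) = -90923/167*1/1406 = -90923/234802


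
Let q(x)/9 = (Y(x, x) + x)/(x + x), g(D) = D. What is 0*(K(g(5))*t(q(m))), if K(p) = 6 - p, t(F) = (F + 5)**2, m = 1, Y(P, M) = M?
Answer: 0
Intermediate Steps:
q(x) = 9 (q(x) = 9*((x + x)/(x + x)) = 9*((2*x)/((2*x))) = 9*((2*x)*(1/(2*x))) = 9*1 = 9)
t(F) = (5 + F)**2
0*(K(g(5))*t(q(m))) = 0*((6 - 1*5)*(5 + 9)**2) = 0*((6 - 5)*14**2) = 0*(1*196) = 0*196 = 0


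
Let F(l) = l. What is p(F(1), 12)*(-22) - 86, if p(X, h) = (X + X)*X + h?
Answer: -394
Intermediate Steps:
p(X, h) = h + 2*X**2 (p(X, h) = (2*X)*X + h = 2*X**2 + h = h + 2*X**2)
p(F(1), 12)*(-22) - 86 = (12 + 2*1**2)*(-22) - 86 = (12 + 2*1)*(-22) - 86 = (12 + 2)*(-22) - 86 = 14*(-22) - 86 = -308 - 86 = -394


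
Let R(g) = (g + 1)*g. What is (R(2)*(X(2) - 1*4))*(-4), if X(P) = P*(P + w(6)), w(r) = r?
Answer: -288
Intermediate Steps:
R(g) = g*(1 + g) (R(g) = (1 + g)*g = g*(1 + g))
X(P) = P*(6 + P) (X(P) = P*(P + 6) = P*(6 + P))
(R(2)*(X(2) - 1*4))*(-4) = ((2*(1 + 2))*(2*(6 + 2) - 1*4))*(-4) = ((2*3)*(2*8 - 4))*(-4) = (6*(16 - 4))*(-4) = (6*12)*(-4) = 72*(-4) = -288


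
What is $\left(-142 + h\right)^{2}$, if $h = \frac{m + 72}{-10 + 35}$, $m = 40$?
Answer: $\frac{11819844}{625} \approx 18912.0$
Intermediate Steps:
$h = \frac{112}{25}$ ($h = \frac{40 + 72}{-10 + 35} = \frac{112}{25} \approx 4.48$)
$\left(-142 + h\right)^{2} = \left(-142 + \frac{112}{25}\right)^{2} = \left(- \frac{3438}{25}\right)^{2} = \frac{11819844}{625}$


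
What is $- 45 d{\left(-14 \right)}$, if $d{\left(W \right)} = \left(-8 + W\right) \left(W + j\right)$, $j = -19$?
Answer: $-32670$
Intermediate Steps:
$d{\left(W \right)} = \left(-19 + W\right) \left(-8 + W\right)$ ($d{\left(W \right)} = \left(-8 + W\right) \left(W - 19\right) = \left(-8 + W\right) \left(-19 + W\right) = \left(-19 + W\right) \left(-8 + W\right)$)
$- 45 d{\left(-14 \right)} = - 45 \left(152 + \left(-14\right)^{2} - -378\right) = - 45 \left(152 + 196 + 378\right) = \left(-45\right) 726 = -32670$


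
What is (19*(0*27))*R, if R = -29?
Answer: 0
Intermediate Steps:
(19*(0*27))*R = (19*(0*27))*(-29) = (19*0)*(-29) = 0*(-29) = 0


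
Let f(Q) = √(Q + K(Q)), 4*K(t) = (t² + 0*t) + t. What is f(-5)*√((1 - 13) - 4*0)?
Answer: 0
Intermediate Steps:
K(t) = t/4 + t²/4 (K(t) = ((t² + 0*t) + t)/4 = ((t² + 0) + t)/4 = (t² + t)/4 = (t + t²)/4 = t/4 + t²/4)
f(Q) = √(Q + Q*(1 + Q)/4)
f(-5)*√((1 - 13) - 4*0) = (√(-5*(5 - 5))/2)*√((1 - 13) - 4*0) = (√(-5*0)/2)*√(-12 + 0) = (√0/2)*√(-12) = ((½)*0)*(2*I*√3) = 0*(2*I*√3) = 0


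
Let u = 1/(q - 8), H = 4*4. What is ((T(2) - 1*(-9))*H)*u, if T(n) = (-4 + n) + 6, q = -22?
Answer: -104/15 ≈ -6.9333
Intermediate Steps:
T(n) = 2 + n
H = 16
u = -1/30 (u = 1/(-22 - 8) = 1/(-30) = -1/30 ≈ -0.033333)
((T(2) - 1*(-9))*H)*u = (((2 + 2) - 1*(-9))*16)*(-1/30) = ((4 + 9)*16)*(-1/30) = (13*16)*(-1/30) = 208*(-1/30) = -104/15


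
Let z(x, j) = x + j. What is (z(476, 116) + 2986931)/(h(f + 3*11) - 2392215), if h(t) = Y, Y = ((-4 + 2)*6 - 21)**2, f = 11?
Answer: -995841/797042 ≈ -1.2494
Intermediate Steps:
Y = 1089 (Y = (-2*6 - 21)**2 = (-12 - 21)**2 = (-33)**2 = 1089)
h(t) = 1089
z(x, j) = j + x
(z(476, 116) + 2986931)/(h(f + 3*11) - 2392215) = ((116 + 476) + 2986931)/(1089 - 2392215) = (592 + 2986931)/(-2391126) = 2987523*(-1/2391126) = -995841/797042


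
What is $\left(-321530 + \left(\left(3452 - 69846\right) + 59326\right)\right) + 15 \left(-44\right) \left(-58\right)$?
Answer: $-290318$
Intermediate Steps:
$\left(-321530 + \left(\left(3452 - 69846\right) + 59326\right)\right) + 15 \left(-44\right) \left(-58\right) = \left(-321530 + \left(\left(3452 - 69846\right) + 59326\right)\right) - -38280 = \left(-321530 + \left(\left(3452 - 69846\right) + 59326\right)\right) + 38280 = \left(-321530 + \left(-66394 + 59326\right)\right) + 38280 = \left(-321530 - 7068\right) + 38280 = -328598 + 38280 = -290318$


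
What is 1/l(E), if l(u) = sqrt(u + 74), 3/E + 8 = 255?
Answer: sqrt(4515407)/18281 ≈ 0.11624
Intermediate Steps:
E = 3/247 (E = 3/(-8 + 255) = 3/247 ≈ 0.012146)
l(u) = sqrt(74 + u)
1/l(E) = 1/(sqrt(74 + 3/247)) = 1/(sqrt(18281/247)) = 1/(sqrt(4515407)/247) = sqrt(4515407)/18281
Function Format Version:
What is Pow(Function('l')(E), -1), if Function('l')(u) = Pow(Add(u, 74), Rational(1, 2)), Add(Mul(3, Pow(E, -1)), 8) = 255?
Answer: Mul(Rational(1, 18281), Pow(4515407, Rational(1, 2))) ≈ 0.11624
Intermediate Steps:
E = Rational(3, 247) (E = Mul(3, Pow(Add(-8, 255), -1)) = Mul(3, Pow(247, -1)) = Mul(3, Rational(1, 247)) = Rational(3, 247) ≈ 0.012146)
Function('l')(u) = Pow(Add(74, u), Rational(1, 2))
Pow(Function('l')(E), -1) = Pow(Pow(Add(74, Rational(3, 247)), Rational(1, 2)), -1) = Pow(Pow(Rational(18281, 247), Rational(1, 2)), -1) = Pow(Mul(Rational(1, 247), Pow(4515407, Rational(1, 2))), -1) = Mul(Rational(1, 18281), Pow(4515407, Rational(1, 2)))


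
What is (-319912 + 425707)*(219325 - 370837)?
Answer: -16029212040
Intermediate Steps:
(-319912 + 425707)*(219325 - 370837) = 105795*(-151512) = -16029212040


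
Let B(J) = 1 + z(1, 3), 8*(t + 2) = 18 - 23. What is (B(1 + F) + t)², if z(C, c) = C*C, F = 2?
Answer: 25/64 ≈ 0.39063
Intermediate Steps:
z(C, c) = C²
t = -21/8 (t = -2 + (18 - 23)/8 = -2 + (⅛)*(-5) = -2 - 5/8 = -21/8 ≈ -2.6250)
B(J) = 2 (B(J) = 1 + 1² = 1 + 1 = 2)
(B(1 + F) + t)² = (2 - 21/8)² = (-5/8)² = 25/64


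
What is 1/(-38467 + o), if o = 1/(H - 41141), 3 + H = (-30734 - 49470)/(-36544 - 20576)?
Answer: -587516269/22599988333903 ≈ -2.5996e-5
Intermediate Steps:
H = -22789/14280 (H = -3 + (-30734 - 49470)/(-36544 - 20576) = -3 - 80204/(-57120) = -3 - 80204*(-1/57120) = -3 + 20051/14280 = -22789/14280 ≈ -1.5959)
o = -14280/587516269 (o = 1/(-22789/14280 - 41141) = 1/(-587516269/14280) = -14280/587516269 ≈ -2.4306e-5)
1/(-38467 + o) = 1/(-38467 - 14280/587516269) = 1/(-22599988333903/587516269) = -587516269/22599988333903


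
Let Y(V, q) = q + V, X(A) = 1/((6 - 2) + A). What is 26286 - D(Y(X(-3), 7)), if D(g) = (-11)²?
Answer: 26165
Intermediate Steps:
X(A) = 1/(4 + A)
Y(V, q) = V + q
D(g) = 121
26286 - D(Y(X(-3), 7)) = 26286 - 1*121 = 26286 - 121 = 26165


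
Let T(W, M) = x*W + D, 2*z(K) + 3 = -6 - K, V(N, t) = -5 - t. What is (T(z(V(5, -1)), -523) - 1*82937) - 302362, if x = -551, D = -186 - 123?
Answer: -768461/2 ≈ -3.8423e+5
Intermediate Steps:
z(K) = -9/2 - K/2 (z(K) = -3/2 + (-6 - K)/2 = -3/2 + (-3 - K/2) = -9/2 - K/2)
D = -309
T(W, M) = -309 - 551*W (T(W, M) = -551*W - 309 = -309 - 551*W)
(T(z(V(5, -1)), -523) - 1*82937) - 302362 = ((-309 - 551*(-9/2 - (-5 - 1*(-1))/2)) - 1*82937) - 302362 = ((-309 - 551*(-9/2 - (-5 + 1)/2)) - 82937) - 302362 = ((-309 - 551*(-9/2 - 1/2*(-4))) - 82937) - 302362 = ((-309 - 551*(-9/2 + 2)) - 82937) - 302362 = ((-309 - 551*(-5/2)) - 82937) - 302362 = ((-309 + 2755/2) - 82937) - 302362 = (2137/2 - 82937) - 302362 = -163737/2 - 302362 = -768461/2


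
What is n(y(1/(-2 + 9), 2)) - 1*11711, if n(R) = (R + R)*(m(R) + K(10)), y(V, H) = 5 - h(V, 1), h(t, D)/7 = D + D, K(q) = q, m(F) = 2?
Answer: -11927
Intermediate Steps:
h(t, D) = 14*D (h(t, D) = 7*(D + D) = 7*(2*D) = 14*D)
y(V, H) = -9 (y(V, H) = 5 - 14 = -9)
n(R) = 24*R (n(R) = (R + R)*(2 + 10) = (2*R)*12 = 24*R)
n(y(1/(-2 + 9), 2)) - 1*11711 = 24*(-9) - 1*11711 = -216 - 11711 = -11927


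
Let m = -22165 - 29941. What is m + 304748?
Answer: 252642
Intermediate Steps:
m = -52106
m + 304748 = -52106 + 304748 = 252642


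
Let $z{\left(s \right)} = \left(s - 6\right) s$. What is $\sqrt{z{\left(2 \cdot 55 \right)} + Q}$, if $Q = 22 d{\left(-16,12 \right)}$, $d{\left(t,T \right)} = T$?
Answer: $2 \sqrt{2926} \approx 108.19$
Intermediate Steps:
$z{\left(s \right)} = s \left(-6 + s\right)$ ($z{\left(s \right)} = \left(-6 + s\right) s = s \left(-6 + s\right)$)
$Q = 264$ ($Q = 22 \cdot 12 = 264$)
$\sqrt{z{\left(2 \cdot 55 \right)} + Q} = \sqrt{2 \cdot 55 \left(-6 + 2 \cdot 55\right) + 264} = \sqrt{110 \left(-6 + 110\right) + 264} = \sqrt{110 \cdot 104 + 264} = \sqrt{11440 + 264} = \sqrt{11704} = 2 \sqrt{2926}$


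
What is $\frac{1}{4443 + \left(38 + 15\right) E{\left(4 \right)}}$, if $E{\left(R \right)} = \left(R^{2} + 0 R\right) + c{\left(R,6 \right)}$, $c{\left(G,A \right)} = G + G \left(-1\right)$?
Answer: $\frac{1}{5291} \approx 0.000189$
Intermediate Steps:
$c{\left(G,A \right)} = 0$ ($c{\left(G,A \right)} = G - G = 0$)
$E{\left(R \right)} = R^{2}$ ($E{\left(R \right)} = \left(R^{2} + 0 R\right) + 0 = \left(R^{2} + 0\right) + 0 = R^{2} + 0 = R^{2}$)
$\frac{1}{4443 + \left(38 + 15\right) E{\left(4 \right)}} = \frac{1}{4443 + \left(38 + 15\right) 4^{2}} = \frac{1}{4443 + 53 \cdot 16} = \frac{1}{4443 + 848} = \frac{1}{5291}$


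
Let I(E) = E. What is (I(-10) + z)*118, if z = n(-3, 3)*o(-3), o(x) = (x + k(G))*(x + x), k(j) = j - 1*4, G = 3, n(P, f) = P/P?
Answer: 1652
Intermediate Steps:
n(P, f) = 1
k(j) = -4 + j (k(j) = j - 4 = -4 + j)
o(x) = 2*x*(-1 + x) (o(x) = (x + (-4 + 3))*(x + x) = (x - 1)*(2*x) = (-1 + x)*(2*x) = 2*x*(-1 + x))
z = 24 (z = 1*(2*(-3)*(-1 - 3)) = 1*(2*(-3)*(-4)) = 1*24 = 24)
(I(-10) + z)*118 = (-10 + 24)*118 = 14*118 = 1652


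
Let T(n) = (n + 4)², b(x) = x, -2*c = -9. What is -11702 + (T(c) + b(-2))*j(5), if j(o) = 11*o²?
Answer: 30467/4 ≈ 7616.8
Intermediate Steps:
c = 9/2 (c = -½*(-9) = 9/2 ≈ 4.5000)
T(n) = (4 + n)²
-11702 + (T(c) + b(-2))*j(5) = -11702 + ((4 + 9/2)² - 2)*(11*5²) = -11702 + ((17/2)² - 2)*(11*25) = -11702 + (289/4 - 2)*275 = -11702 + (281/4)*275 = -11702 + 77275/4 = 30467/4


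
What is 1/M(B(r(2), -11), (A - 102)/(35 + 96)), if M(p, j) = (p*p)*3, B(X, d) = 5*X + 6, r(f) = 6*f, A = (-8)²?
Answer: 1/13068 ≈ 7.6523e-5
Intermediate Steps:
A = 64
B(X, d) = 6 + 5*X
M(p, j) = 3*p² (M(p, j) = p²*3 = 3*p²)
1/M(B(r(2), -11), (A - 102)/(35 + 96)) = 1/(3*(6 + 5*(6*2))²) = 1/(3*(6 + 5*12)²) = 1/(3*(6 + 60)²) = 1/(3*66²) = 1/(3*4356) = 1/13068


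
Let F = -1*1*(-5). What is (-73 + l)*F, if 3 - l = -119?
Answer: 245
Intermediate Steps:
l = 122 (l = 3 - 1*(-119) = 3 + 119 = 122)
F = 5 (F = -1*(-5) = 5)
(-73 + l)*F = (-73 + 122)*5 = 49*5 = 245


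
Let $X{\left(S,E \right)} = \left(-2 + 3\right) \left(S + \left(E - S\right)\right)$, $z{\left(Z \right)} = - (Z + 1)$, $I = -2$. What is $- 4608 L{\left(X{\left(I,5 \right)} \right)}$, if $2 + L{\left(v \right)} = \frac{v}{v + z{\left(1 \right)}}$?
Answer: $1536$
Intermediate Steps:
$z{\left(Z \right)} = -1 - Z$ ($z{\left(Z \right)} = - (1 + Z) = -1 - Z$)
$X{\left(S,E \right)} = E$ ($X{\left(S,E \right)} = 1 E = E$)
$L{\left(v \right)} = -2 + \frac{v}{-2 + v}$ ($L{\left(v \right)} = -2 + \frac{v}{v - 2} = -2 + \frac{v}{-2 + v}$)
$- 4608 L{\left(X{\left(I,5 \right)} \right)} = - 4608 \frac{4 - 5}{-2 + 5} = - 4608 \frac{4 - 5}{3} = - 4608 \cdot \frac{1}{3} \left(-1\right) = \left(-4608\right) \left(- \frac{1}{3}\right) = 1536$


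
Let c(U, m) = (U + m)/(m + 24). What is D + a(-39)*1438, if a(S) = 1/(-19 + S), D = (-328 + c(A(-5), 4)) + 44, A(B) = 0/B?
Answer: -62656/203 ≈ -308.65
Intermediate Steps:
A(B) = 0
c(U, m) = (U + m)/(24 + m)
D = -1987/7 (D = (-328 + (0 + 4)/(24 + 4)) + 44 = (-328 + 4/28) + 44 = (-328 + (1/28)*4) + 44 = (-328 + ⅐) + 44 = -2295/7 + 44 = -1987/7 ≈ -283.86)
D + a(-39)*1438 = -1987/7 + 1438/(-19 - 39) = -1987/7 + 1438/(-58) = -1987/7 - 1/58*1438 = -1987/7 - 719/29 = -62656/203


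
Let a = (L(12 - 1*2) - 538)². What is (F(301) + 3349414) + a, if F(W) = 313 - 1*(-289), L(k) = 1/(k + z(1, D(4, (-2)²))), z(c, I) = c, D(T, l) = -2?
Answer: 440362825/121 ≈ 3.6394e+6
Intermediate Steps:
L(k) = 1/(1 + k) (L(k) = 1/(k + 1) = 1/(1 + k))
F(W) = 602 (F(W) = 313 + 289 = 602)
a = 35010889/121 (a = (1/(1 + (12 - 1*2)) - 538)² = (1/(1 + (12 - 2)) - 538)² = (1/(1 + 10) - 538)² = (1/11 - 538)² = (-5917/11)² = 35010889/121 ≈ 2.8935e+5)
(F(301) + 3349414) + a = (602 + 3349414) + 35010889/121 = 3350016 + 35010889/121 = 440362825/121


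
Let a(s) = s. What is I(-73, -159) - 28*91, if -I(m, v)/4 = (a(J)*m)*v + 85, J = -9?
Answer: 414964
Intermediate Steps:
I(m, v) = -340 + 36*m*v (I(m, v) = -4*((-9*m)*v + 85) = -4*(-9*m*v + 85) = -4*(85 - 9*m*v) = -340 + 36*m*v)
I(-73, -159) - 28*91 = (-340 + 36*(-73)*(-159)) - 28*91 = (-340 + 417852) - 1*2548 = 417512 - 2548 = 414964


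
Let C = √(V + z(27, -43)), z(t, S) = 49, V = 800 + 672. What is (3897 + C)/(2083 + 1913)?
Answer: 328/333 ≈ 0.98499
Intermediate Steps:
V = 1472
C = 39 (C = √(1472 + 49) = √1521 = 39)
(3897 + C)/(2083 + 1913) = (3897 + 39)/(2083 + 1913) = 3936/3996 = 3936*(1/3996) = 328/333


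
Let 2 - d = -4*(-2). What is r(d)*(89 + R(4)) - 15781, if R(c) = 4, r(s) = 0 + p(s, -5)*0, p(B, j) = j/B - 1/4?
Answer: -15781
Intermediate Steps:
d = -6 (d = 2 - (-4)*(-2) = 2 - 1*8 = 2 - 8 = -6)
p(B, j) = -1/4 + j/B (p(B, j) = j/B - 1*1/4 = j/B - 1/4 = -1/4 + j/B)
r(s) = 0 (r(s) = 0 + ((-5 - s/4)/s)*0 = 0 + 0 = 0)
r(d)*(89 + R(4)) - 15781 = 0*(89 + 4) - 15781 = 0*93 - 15781 = 0 - 15781 = -15781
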